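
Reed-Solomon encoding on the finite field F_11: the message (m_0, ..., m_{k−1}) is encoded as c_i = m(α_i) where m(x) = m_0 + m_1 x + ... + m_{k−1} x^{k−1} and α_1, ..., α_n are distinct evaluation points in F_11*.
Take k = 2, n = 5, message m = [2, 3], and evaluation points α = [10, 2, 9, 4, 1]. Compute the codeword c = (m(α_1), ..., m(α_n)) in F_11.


c = [10, 8, 7, 3, 5]

Message polynomial: m(x) = 2 + 3·x (mod 11).
For each evaluation point α_i, compute m(α_i) mod 11:
  α_1 = 10: Horner steps 3 → 10, so m(10) = 10.
  α_2 = 2: Horner steps 3 → 8, so m(2) = 8.
  α_3 = 9: Horner steps 3 → 7, so m(9) = 7.
  α_4 = 4: Horner steps 3 → 3, so m(4) = 3.
  α_5 = 1: Horner steps 3 → 5, so m(1) = 5.
Codeword c = [10, 8, 7, 3, 5] ∈ F_11^5.


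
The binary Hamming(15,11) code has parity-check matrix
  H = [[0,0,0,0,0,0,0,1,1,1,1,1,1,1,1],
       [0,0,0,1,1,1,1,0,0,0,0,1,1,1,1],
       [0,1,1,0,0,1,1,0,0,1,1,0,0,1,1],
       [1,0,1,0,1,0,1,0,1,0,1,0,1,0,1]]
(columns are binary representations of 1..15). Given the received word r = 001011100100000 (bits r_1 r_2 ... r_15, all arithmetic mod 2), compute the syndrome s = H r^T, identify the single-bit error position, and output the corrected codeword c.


s = (1, 1, 0, 1)^T, error position = 13, corrected codeword c = 001011100100100

Compute s = H r^T mod 2 one row at a time:
  s_1 = 0 + 0 + 1 + 0 + 0 + 0 + 0 + 0 = 1 ≡ 1 (mod 2).
  s_2 = 0 + 1 + 1 + 1 + 0 + 0 + 0 + 0 = 3 ≡ 1 (mod 2).
  s_3 = 0 + 1 + 1 + 1 + 1 + 0 + 0 + 0 = 4 ≡ 0 (mod 2).
  s_4 = 0 + 1 + 1 + 1 + 0 + 0 + 0 + 0 = 3 ≡ 1 (mod 2).
s = (1, 1, 0, 1)^T — this equals column 13 of H (binary 1101), so error is at position 13.
Correct: flip bit 13 of r = 001011100100000 to get c = 001011100100100.


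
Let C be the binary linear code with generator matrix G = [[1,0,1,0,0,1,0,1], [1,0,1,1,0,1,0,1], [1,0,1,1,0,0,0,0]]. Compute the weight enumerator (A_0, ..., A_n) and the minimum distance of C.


Weight distribution: A_0 = 1, A_1 = 1, A_2 = 2, A_3 = 2, A_4 = 1, A_5 = 1. Minimum distance d = 1.

Enumerate all 2^3 = 8 messages m ∈ F_2^3.
For each, compute codeword c = mG in F_2^8, then tally its weight.
  m = 000 → c = 00000000, weight = 0.
  m = 100 → c = 10100101, weight = 4.
  m = 010 → c = 10110101, weight = 5.
  m = 110 → c = 00010000, weight = 1.
  m = 001 → c = 10110000, weight = 3.
  m = 101 → c = 00010101, weight = 3.
  m = 011 → c = 00000101, weight = 2.
  m = 111 → c = 10100000, weight = 2.
Tally weights:
  weight 0: 1 codewords.
  weight 1: 1 codewords.
  weight 2: 2 codewords.
  weight 3: 2 codewords.
  weight 4: 1 codewords.
  weight 5: 1 codewords.
Minimum distance d = smallest w > 0 with A_w > 0 = 1.
Sanity: Σ A_w = 8 = 2^3 = 8 ✓.


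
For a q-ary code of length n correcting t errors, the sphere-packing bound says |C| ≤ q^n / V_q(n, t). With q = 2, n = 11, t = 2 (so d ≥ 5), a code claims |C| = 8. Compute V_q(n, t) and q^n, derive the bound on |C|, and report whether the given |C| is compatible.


V_q(n, t) = 67, q^n = 2048, Hamming bound = 30, |C| = 8 ≤ bound (satisfied).

Step 1: Compute V_q(n, t) = Σ_{j=0}^2 C(n, j) (q−1)^j.
  j = 0: C(11,0)·(1)^0 = 1·1 = 1.
  j = 1: C(11,1)·(1)^1 = 11·1 = 11.
  j = 2: C(11,2)·(1)^2 = 55·1 = 55.
  V_q(n, t) = 1 + 11 + 55 = 67.
Step 2: q^n = 2^11 = 2048.
Step 3: Hamming bound ⌊q^n / V_q(n,t)⌋ = ⌊2048/67⌋ = 30.
Step 4: Compare |C| = 8 to 30: satisfied.
The claimed |C| lies below the Hamming bound.


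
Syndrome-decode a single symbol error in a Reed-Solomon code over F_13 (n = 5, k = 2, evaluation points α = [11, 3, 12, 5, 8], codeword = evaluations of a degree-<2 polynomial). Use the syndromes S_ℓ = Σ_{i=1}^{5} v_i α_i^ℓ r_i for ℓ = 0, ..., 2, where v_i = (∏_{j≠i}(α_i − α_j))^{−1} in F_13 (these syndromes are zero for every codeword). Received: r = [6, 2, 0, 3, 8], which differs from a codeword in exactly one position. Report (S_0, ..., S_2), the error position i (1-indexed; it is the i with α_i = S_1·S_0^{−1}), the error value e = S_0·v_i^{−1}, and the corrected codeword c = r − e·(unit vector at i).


S = (8, 12, 5), error at position 5, error magnitude e = 10, c = [6, 2, 0, 3, 11].

Step 1: column multipliers v_i = (∏_{j≠i}(α_i − α_j))^{−1} mod 13.
  i = 1 (α = 11): (11−3)(11−12)(11−5)(11−8) = 8·(−1)·6·3 = −144 ≡ 12, so v_1 = 12^{−1} = 12 (mod 13).
  i = 2 (α = 3): (3−11)(3−12)(3−5)(3−8) = (−8)·(−9)·(−2)·(−5) = 720 ≡ 5, so v_2 = 5^{−1} = 8 (mod 13).
  i = 3 (α = 12): (12−11)(12−3)(12−5)(12−8) = 1·9·7·4 = 252 ≡ 5, so v_3 = 5^{−1} = 8 (mod 13).
  i = 4 (α = 5): (5−11)(5−3)(5−12)(5−8) = (−6)·2·(−7)·(−3) = −252 ≡ 8, so v_4 = 8^{−1} = 5 (mod 13).
  i = 5 (α = 8): (8−11)(8−3)(8−12)(8−5) = (−3)·5·(−4)·3 = 180 ≡ 11, so v_5 = 11^{−1} = 6 (mod 13).
  v = [12, 8, 8, 5, 6].
Step 2: syndromes of r = [6, 2, 0, 3, 8] (all sums mod 13).
  S_0 = Σ v_i r_i = 12·6 + 8·2 + 8·0 + 5·3 + 6·8 = 151 ≡ 8.
  S_1 = Σ v_i α_i r_i = 12·11·6 + 8·3·2 + 8·12·0 + 5·5·3 + 6·8·8 = 1299 ≡ 12.
  α_i^2 mod 13 = [4, 9, 1, 12, 12].
  S_2 = Σ v_i α_i^2 r_i = 12·4·6 + 8·9·2 + 8·1·0 + 5·12·3 + 6·12·8 = 1188 ≡ 5.
  S = (8, 12, 5) ≠ 0, so r is not a codeword (an error is present).
Step 3: locate the error. For a single error e at position i, S_ℓ = v_i·e·α_i^ℓ, so α_err = S_1/S_0.
  S_0^{−1} = 8^{−1} = 5 (mod 13), so α_err = 12·5 = 60 ≡ 8 = α_5. Error position i = 5.
  Consistency check: S_2/S_1 = 5·12 = 60 ≡ 8 = α_err ✓ (single-error assumption holds).
Step 4: error magnitude e = S_0/v_5 = S_0·∏_{j≠5}(α_5 − α_j) = 8·11 = 88 ≡ 10 (mod 13).
Step 5: correct position 5: c_5 = r_5 − e = 8 − 10 ≡ 11 (mod 13). Hence c = [6, 2, 0, 3, 11].
  Check: interpolating c through the α_i gives m(x) = 7 + 7·x (degree < 2) with m(α_i) = c_i for every i, so c is indeed a codeword.


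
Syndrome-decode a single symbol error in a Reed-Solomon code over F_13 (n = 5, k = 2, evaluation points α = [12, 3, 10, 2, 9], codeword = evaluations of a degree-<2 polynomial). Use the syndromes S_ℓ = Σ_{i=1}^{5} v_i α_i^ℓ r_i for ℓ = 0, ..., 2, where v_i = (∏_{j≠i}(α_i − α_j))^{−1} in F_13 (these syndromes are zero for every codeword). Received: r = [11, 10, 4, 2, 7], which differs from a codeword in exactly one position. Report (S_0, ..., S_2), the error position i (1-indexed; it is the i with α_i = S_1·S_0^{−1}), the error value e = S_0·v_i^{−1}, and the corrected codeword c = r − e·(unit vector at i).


S = (2, 6, 5), error at position 2, error magnitude e = 11, c = [11, 12, 4, 2, 7].

Step 1: column multipliers v_i = (∏_{j≠i}(α_i − α_j))^{−1} mod 13.
  i = 1 (α = 12): (12−3)(12−10)(12−2)(12−9) = 9·2·10·3 = 540 ≡ 7, so v_1 = 7^{−1} = 2 (mod 13).
  i = 2 (α = 3): (3−12)(3−10)(3−2)(3−9) = (−9)·(−7)·1·(−6) = −378 ≡ 12, so v_2 = 12^{−1} = 12 (mod 13).
  i = 3 (α = 10): (10−12)(10−3)(10−2)(10−9) = (−2)·7·8·1 = −112 ≡ 5, so v_3 = 5^{−1} = 8 (mod 13).
  i = 4 (α = 2): (2−12)(2−3)(2−10)(2−9) = (−10)·(−1)·(−8)·(−7) = 560 ≡ 1, so v_4 = 1^{−1} = 1 (mod 13).
  i = 5 (α = 9): (9−12)(9−3)(9−10)(9−2) = (−3)·6·(−1)·7 = 126 ≡ 9, so v_5 = 9^{−1} = 3 (mod 13).
  v = [2, 12, 8, 1, 3].
Step 2: syndromes of r = [11, 10, 4, 2, 7] (all sums mod 13).
  S_0 = Σ v_i r_i = 2·11 + 12·10 + 8·4 + 1·2 + 3·7 = 197 ≡ 2.
  S_1 = Σ v_i α_i r_i = 2·12·11 + 12·3·10 + 8·10·4 + 1·2·2 + 3·9·7 = 1137 ≡ 6.
  α_i^2 mod 13 = [1, 9, 9, 4, 3].
  S_2 = Σ v_i α_i^2 r_i = 2·1·11 + 12·9·10 + 8·9·4 + 1·4·2 + 3·3·7 = 1461 ≡ 5.
  S = (2, 6, 5) ≠ 0, so r is not a codeword (an error is present).
Step 3: locate the error. For a single error e at position i, S_ℓ = v_i·e·α_i^ℓ, so α_err = S_1/S_0.
  S_0^{−1} = 2^{−1} = 7 (mod 13), so α_err = 6·7 = 42 ≡ 3 = α_2. Error position i = 2.
  Consistency check: S_2/S_1 = 5·11 = 55 ≡ 3 = α_err ✓ (single-error assumption holds).
Step 4: error magnitude e = S_0/v_2 = S_0·∏_{j≠2}(α_2 − α_j) = 2·12 = 24 ≡ 11 (mod 13).
Step 5: correct position 2: c_2 = r_2 − e = 10 − 11 ≡ 12 (mod 13). Hence c = [11, 12, 4, 2, 7].
  Check: interpolating c through the α_i gives m(x) = 8 + 10·x (degree < 2) with m(α_i) = c_i for every i, so c is indeed a codeword.


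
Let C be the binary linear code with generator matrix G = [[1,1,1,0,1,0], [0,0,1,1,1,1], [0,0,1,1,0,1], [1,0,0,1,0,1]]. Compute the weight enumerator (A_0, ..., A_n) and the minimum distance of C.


Weight distribution: A_0 = 1, A_1 = 2, A_2 = 2, A_3 = 4, A_4 = 5, A_5 = 2. Minimum distance d = 1.

Enumerate all 2^4 = 16 messages m ∈ F_2^4.
For each, compute codeword c = mG in F_2^6, then tally its weight.
  m = 0000 → c = 000000, weight = 0.
  m = 1000 → c = 111010, weight = 4.
  m = 0100 → c = 001111, weight = 4.
  m = 1100 → c = 110101, weight = 4.
  m = 0010 → c = 001101, weight = 3.
  m = 1010 → c = 110111, weight = 5.
  m = 0110 → c = 000010, weight = 1.
  m = 1110 → c = 111000, weight = 3.
  m = 0001 → c = 100101, weight = 3.
  m = 1001 → c = 011111, weight = 5.
  m = 0101 → c = 101010, weight = 3.
  m = 1101 → c = 010000, weight = 1.
  m = 0011 → c = 101000, weight = 2.
  m = 1011 → c = 010010, weight = 2.
  m = 0111 → c = 100111, weight = 4.
  m = 1111 → c = 011101, weight = 4.
Tally weights:
  weight 0: 1 codewords.
  weight 1: 2 codewords.
  weight 2: 2 codewords.
  weight 3: 4 codewords.
  weight 4: 5 codewords.
  weight 5: 2 codewords.
Minimum distance d = smallest w > 0 with A_w > 0 = 1.
Sanity: Σ A_w = 16 = 2^4 = 16 ✓.


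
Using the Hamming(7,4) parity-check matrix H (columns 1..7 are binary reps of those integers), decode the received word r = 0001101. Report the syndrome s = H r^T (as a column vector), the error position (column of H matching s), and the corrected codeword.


s = (1, 1, 0)^T, error position = 6, corrected codeword c = 0001111

Compute s = H r^T mod 2 one row at a time:
  s_1 = 1 + 1 + 0 + 1 = 3 ≡ 1 (mod 2).
  s_2 = 0 + 0 + 0 + 1 = 1 ≡ 1 (mod 2).
  s_3 = 0 + 0 + 1 + 1 = 2 ≡ 0 (mod 2).
s = (1, 1, 0)^T — this equals column 6 of H (binary 110), so error is at position 6.
Correct: flip bit 6 of r = 0001101 to get c = 0001111.


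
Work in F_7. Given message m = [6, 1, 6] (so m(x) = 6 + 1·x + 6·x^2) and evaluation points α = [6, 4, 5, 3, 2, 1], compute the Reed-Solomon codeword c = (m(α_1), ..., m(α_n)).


c = [4, 1, 0, 0, 4, 6]

Message polynomial: m(x) = 6 + 1·x + 6·x^2 (mod 7).
For each evaluation point α_i, compute m(α_i) mod 7:
  α_1 = 6: Horner steps 6 → 2 → 4, so m(6) = 4.
  α_2 = 4: Horner steps 6 → 4 → 1, so m(4) = 1.
  α_3 = 5: Horner steps 6 → 3 → 0, so m(5) = 0.
  α_4 = 3: Horner steps 6 → 5 → 0, so m(3) = 0.
  α_5 = 2: Horner steps 6 → 6 → 4, so m(2) = 4.
  α_6 = 1: Horner steps 6 → 0 → 6, so m(1) = 6.
Codeword c = [4, 1, 0, 0, 4, 6] ∈ F_7^6.


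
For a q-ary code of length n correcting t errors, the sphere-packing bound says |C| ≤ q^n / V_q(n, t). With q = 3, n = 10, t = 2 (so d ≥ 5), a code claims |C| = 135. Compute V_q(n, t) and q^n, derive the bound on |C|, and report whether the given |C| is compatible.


V_q(n, t) = 201, q^n = 59049, Hamming bound = 293, |C| = 135 ≤ bound (satisfied).

Step 1: Compute V_q(n, t) = Σ_{j=0}^2 C(n, j) (q−1)^j.
  j = 0: C(10,0)·(2)^0 = 1·1 = 1.
  j = 1: C(10,1)·(2)^1 = 10·2 = 20.
  j = 2: C(10,2)·(2)^2 = 45·4 = 180.
  V_q(n, t) = 1 + 20 + 180 = 201.
Step 2: q^n = 3^10 = 59049.
Step 3: Hamming bound ⌊q^n / V_q(n,t)⌋ = ⌊59049/201⌋ = 293.
Step 4: Compare |C| = 135 to 293: satisfied.
The claimed |C| lies below the Hamming bound.


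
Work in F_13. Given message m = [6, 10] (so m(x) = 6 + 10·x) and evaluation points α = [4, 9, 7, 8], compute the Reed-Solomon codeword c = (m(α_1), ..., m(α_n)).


c = [7, 5, 11, 8]

Message polynomial: m(x) = 6 + 10·x (mod 13).
For each evaluation point α_i, compute m(α_i) mod 13:
  α_1 = 4: Horner steps 10 → 7, so m(4) = 7.
  α_2 = 9: Horner steps 10 → 5, so m(9) = 5.
  α_3 = 7: Horner steps 10 → 11, so m(7) = 11.
  α_4 = 8: Horner steps 10 → 8, so m(8) = 8.
Codeword c = [7, 5, 11, 8] ∈ F_13^4.


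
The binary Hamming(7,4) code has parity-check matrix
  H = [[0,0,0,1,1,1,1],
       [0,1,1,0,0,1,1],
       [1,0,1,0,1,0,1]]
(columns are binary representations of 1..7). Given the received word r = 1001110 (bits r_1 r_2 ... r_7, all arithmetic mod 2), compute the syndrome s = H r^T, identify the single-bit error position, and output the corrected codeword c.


s = (1, 1, 0)^T, error position = 6, corrected codeword c = 1001100

Compute s = H r^T mod 2 one row at a time:
  s_1 = 1 + 1 + 1 + 0 = 3 ≡ 1 (mod 2).
  s_2 = 0 + 0 + 1 + 0 = 1 ≡ 1 (mod 2).
  s_3 = 1 + 0 + 1 + 0 = 2 ≡ 0 (mod 2).
s = (1, 1, 0)^T — this equals column 6 of H (binary 110), so error is at position 6.
Correct: flip bit 6 of r = 1001110 to get c = 1001100.


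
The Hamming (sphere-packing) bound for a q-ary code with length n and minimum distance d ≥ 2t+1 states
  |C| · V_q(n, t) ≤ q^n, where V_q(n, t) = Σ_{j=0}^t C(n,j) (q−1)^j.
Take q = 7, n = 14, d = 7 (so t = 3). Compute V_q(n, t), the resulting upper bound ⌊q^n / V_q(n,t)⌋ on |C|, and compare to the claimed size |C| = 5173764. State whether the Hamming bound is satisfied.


V_q(n, t) = 81985, q^n = 678223072849, Hamming bound = 8272526, |C| = 5173764 ≤ bound (satisfied).

Step 1: Compute V_q(n, t) = Σ_{j=0}^3 C(n, j) (q−1)^j.
  j = 0: C(14,0)·(6)^0 = 1·1 = 1.
  j = 1: C(14,1)·(6)^1 = 14·6 = 84.
  j = 2: C(14,2)·(6)^2 = 91·36 = 3276.
  j = 3: C(14,3)·(6)^3 = 364·216 = 78624.
  V_q(n, t) = 1 + 84 + 3276 + 78624 = 81985.
Step 2: q^n = 7^14 = 678223072849.
Step 3: Hamming bound ⌊q^n / V_q(n,t)⌋ = ⌊678223072849/81985⌋ = 8272526.
Step 4: Compare |C| = 5173764 to 8272526: satisfied.
The claimed |C| lies below the Hamming bound.


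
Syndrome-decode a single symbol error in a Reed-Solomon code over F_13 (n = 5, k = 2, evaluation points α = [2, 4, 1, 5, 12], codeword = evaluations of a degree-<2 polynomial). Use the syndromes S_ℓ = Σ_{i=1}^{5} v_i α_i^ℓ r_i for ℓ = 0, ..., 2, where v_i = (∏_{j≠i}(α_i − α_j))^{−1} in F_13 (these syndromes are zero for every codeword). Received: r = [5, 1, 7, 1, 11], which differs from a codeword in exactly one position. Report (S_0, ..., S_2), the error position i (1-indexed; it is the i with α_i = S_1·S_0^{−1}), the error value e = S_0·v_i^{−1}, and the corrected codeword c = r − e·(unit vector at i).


S = (4, 7, 9), error at position 4, error magnitude e = 2, c = [5, 1, 7, 12, 11].

Step 1: column multipliers v_i = (∏_{j≠i}(α_i − α_j))^{−1} mod 13.
  i = 1 (α = 2): (2−4)(2−1)(2−5)(2−12) = (−2)·1·(−3)·(−10) = −60 ≡ 5, so v_1 = 5^{−1} = 8 (mod 13).
  i = 2 (α = 4): (4−2)(4−1)(4−5)(4−12) = 2·3·(−1)·(−8) = 48 ≡ 9, so v_2 = 9^{−1} = 3 (mod 13).
  i = 3 (α = 1): (1−2)(1−4)(1−5)(1−12) = (−1)·(−3)·(−4)·(−11) = 132 ≡ 2, so v_3 = 2^{−1} = 7 (mod 13).
  i = 4 (α = 5): (5−2)(5−4)(5−1)(5−12) = 3·1·4·(−7) = −84 ≡ 7, so v_4 = 7^{−1} = 2 (mod 13).
  i = 5 (α = 12): (12−2)(12−4)(12−1)(12−5) = 10·8·11·7 = 6160 ≡ 11, so v_5 = 11^{−1} = 6 (mod 13).
  v = [8, 3, 7, 2, 6].
Step 2: syndromes of r = [5, 1, 7, 1, 11] (all sums mod 13).
  S_0 = Σ v_i r_i = 8·5 + 3·1 + 7·7 + 2·1 + 6·11 = 160 ≡ 4.
  S_1 = Σ v_i α_i r_i = 8·2·5 + 3·4·1 + 7·1·7 + 2·5·1 + 6·12·11 = 943 ≡ 7.
  α_i^2 mod 13 = [4, 3, 1, 12, 1].
  S_2 = Σ v_i α_i^2 r_i = 8·4·5 + 3·3·1 + 7·1·7 + 2·12·1 + 6·1·11 = 308 ≡ 9.
  S = (4, 7, 9) ≠ 0, so r is not a codeword (an error is present).
Step 3: locate the error. For a single error e at position i, S_ℓ = v_i·e·α_i^ℓ, so α_err = S_1/S_0.
  S_0^{−1} = 4^{−1} = 10 (mod 13), so α_err = 7·10 = 70 ≡ 5 = α_4. Error position i = 4.
  Consistency check: S_2/S_1 = 9·2 = 18 ≡ 5 = α_err ✓ (single-error assumption holds).
Step 4: error magnitude e = S_0/v_4 = S_0·∏_{j≠4}(α_4 − α_j) = 4·7 = 28 ≡ 2 (mod 13).
Step 5: correct position 4: c_4 = r_4 − e = 1 − 2 ≡ 12 (mod 13). Hence c = [5, 1, 7, 12, 11].
  Check: interpolating c through the α_i gives m(x) = 9 + 11·x (degree < 2) with m(α_i) = c_i for every i, so c is indeed a codeword.


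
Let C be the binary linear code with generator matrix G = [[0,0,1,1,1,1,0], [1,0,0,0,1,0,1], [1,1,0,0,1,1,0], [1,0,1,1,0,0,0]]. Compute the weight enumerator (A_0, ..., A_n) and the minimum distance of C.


Weight distribution: A_0 = 1, A_1 = 1, A_2 = 1, A_3 = 4, A_4 = 5, A_5 = 3, A_6 = 1. Minimum distance d = 1.

Enumerate all 2^4 = 16 messages m ∈ F_2^4.
For each, compute codeword c = mG in F_2^7, then tally its weight.
  m = 0000 → c = 0000000, weight = 0.
  m = 1000 → c = 0011110, weight = 4.
  m = 0100 → c = 1000101, weight = 3.
  m = 1100 → c = 1011011, weight = 5.
  m = 0010 → c = 1100110, weight = 4.
  m = 1010 → c = 1111000, weight = 4.
  m = 0110 → c = 0100011, weight = 3.
  m = 1110 → c = 0111101, weight = 5.
  m = 0001 → c = 1011000, weight = 3.
  m = 1001 → c = 1000110, weight = 3.
  m = 0101 → c = 0011101, weight = 4.
  m = 1101 → c = 0000011, weight = 2.
  m = 0011 → c = 0111110, weight = 5.
  m = 1011 → c = 0100000, weight = 1.
  m = 0111 → c = 1111011, weight = 6.
  m = 1111 → c = 1100101, weight = 4.
Tally weights:
  weight 0: 1 codewords.
  weight 1: 1 codewords.
  weight 2: 1 codewords.
  weight 3: 4 codewords.
  weight 4: 5 codewords.
  weight 5: 3 codewords.
  weight 6: 1 codewords.
Minimum distance d = smallest w > 0 with A_w > 0 = 1.
Sanity: Σ A_w = 16 = 2^4 = 16 ✓.


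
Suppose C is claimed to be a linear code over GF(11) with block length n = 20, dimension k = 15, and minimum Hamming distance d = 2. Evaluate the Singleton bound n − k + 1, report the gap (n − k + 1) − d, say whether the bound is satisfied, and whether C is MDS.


Singleton RHS = n − k + 1 = 6, slack = 4, bound satisfied, not MDS.

Singleton bound: d ≤ n − k + 1.
Here n = 20, k = 15, so n − k + 1 = 6.
Given d = 2, check d ≤ 6: YES.
Slack = (n − k + 1) − d = 4.
The code is NOT MDS (slack = 4 > 0).
Description: the claimed parameters are [20, 15, 2]_11; such a code would be non-MDS.


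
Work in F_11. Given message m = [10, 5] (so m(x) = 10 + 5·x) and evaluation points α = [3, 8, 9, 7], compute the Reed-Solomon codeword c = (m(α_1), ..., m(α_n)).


c = [3, 6, 0, 1]

Message polynomial: m(x) = 10 + 5·x (mod 11).
For each evaluation point α_i, compute m(α_i) mod 11:
  α_1 = 3: Horner steps 5 → 3, so m(3) = 3.
  α_2 = 8: Horner steps 5 → 6, so m(8) = 6.
  α_3 = 9: Horner steps 5 → 0, so m(9) = 0.
  α_4 = 7: Horner steps 5 → 1, so m(7) = 1.
Codeword c = [3, 6, 0, 1] ∈ F_11^4.


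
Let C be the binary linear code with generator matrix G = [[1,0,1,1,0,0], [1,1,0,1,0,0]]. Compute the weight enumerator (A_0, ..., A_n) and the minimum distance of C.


Weight distribution: A_0 = 1, A_2 = 1, A_3 = 2. Minimum distance d = 2.

Enumerate all 2^2 = 4 messages m ∈ F_2^2.
For each, compute codeword c = mG in F_2^6, then tally its weight.
  m = 00 → c = 000000, weight = 0.
  m = 10 → c = 101100, weight = 3.
  m = 01 → c = 110100, weight = 3.
  m = 11 → c = 011000, weight = 2.
Tally weights:
  weight 0: 1 codewords.
  weight 2: 1 codewords.
  weight 3: 2 codewords.
Minimum distance d = smallest w > 0 with A_w > 0 = 2.
Sanity: Σ A_w = 4 = 2^2 = 4 ✓.


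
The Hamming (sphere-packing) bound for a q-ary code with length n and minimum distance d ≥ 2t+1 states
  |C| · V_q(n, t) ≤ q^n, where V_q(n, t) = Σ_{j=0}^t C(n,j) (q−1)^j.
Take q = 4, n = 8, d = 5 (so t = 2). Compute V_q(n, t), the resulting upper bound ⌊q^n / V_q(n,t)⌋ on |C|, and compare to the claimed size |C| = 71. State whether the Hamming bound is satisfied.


V_q(n, t) = 277, q^n = 65536, Hamming bound = 236, |C| = 71 ≤ bound (satisfied).

Step 1: Compute V_q(n, t) = Σ_{j=0}^2 C(n, j) (q−1)^j.
  j = 0: C(8,0)·(3)^0 = 1·1 = 1.
  j = 1: C(8,1)·(3)^1 = 8·3 = 24.
  j = 2: C(8,2)·(3)^2 = 28·9 = 252.
  V_q(n, t) = 1 + 24 + 252 = 277.
Step 2: q^n = 4^8 = 65536.
Step 3: Hamming bound ⌊q^n / V_q(n,t)⌋ = ⌊65536/277⌋ = 236.
Step 4: Compare |C| = 71 to 236: satisfied.
The claimed |C| lies below the Hamming bound.


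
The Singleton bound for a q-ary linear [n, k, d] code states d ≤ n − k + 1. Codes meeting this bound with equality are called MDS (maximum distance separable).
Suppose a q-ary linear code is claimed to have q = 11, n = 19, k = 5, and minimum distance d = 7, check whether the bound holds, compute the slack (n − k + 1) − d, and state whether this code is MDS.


Singleton RHS = n − k + 1 = 15, slack = 8, bound satisfied, not MDS.

Singleton bound: d ≤ n − k + 1.
Here n = 19, k = 5, so n − k + 1 = 15.
Given d = 7, check d ≤ 15: YES.
Slack = (n − k + 1) − d = 8.
The code is NOT MDS (slack = 8 > 0).
Description: the claimed parameters are [19, 5, 7]_11; such a code would be non-MDS.


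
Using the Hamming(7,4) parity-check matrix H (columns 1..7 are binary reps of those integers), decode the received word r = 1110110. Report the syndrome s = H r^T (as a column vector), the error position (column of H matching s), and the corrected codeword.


s = (0, 1, 1)^T, error position = 3, corrected codeword c = 1100110

Compute s = H r^T mod 2 one row at a time:
  s_1 = 0 + 1 + 1 + 0 = 2 ≡ 0 (mod 2).
  s_2 = 1 + 1 + 1 + 0 = 3 ≡ 1 (mod 2).
  s_3 = 1 + 1 + 1 + 0 = 3 ≡ 1 (mod 2).
s = (0, 1, 1)^T — this equals column 3 of H (binary 011), so error is at position 3.
Correct: flip bit 3 of r = 1110110 to get c = 1100110.


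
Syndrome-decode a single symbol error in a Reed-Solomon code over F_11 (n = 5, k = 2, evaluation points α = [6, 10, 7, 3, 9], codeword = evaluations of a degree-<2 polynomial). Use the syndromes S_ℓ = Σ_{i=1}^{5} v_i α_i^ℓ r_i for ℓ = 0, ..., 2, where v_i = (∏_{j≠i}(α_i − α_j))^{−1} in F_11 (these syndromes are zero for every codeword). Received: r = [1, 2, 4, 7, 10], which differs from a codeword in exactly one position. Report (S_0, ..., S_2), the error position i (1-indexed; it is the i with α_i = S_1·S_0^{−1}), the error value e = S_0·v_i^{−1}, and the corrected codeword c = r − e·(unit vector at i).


S = (9, 5, 4), error at position 4, error magnitude e = 4, c = [1, 2, 4, 3, 10].

Step 1: column multipliers v_i = (∏_{j≠i}(α_i − α_j))^{−1} mod 11.
  i = 1 (α = 6): (6−10)(6−7)(6−3)(6−9) = (−4)·(−1)·3·(−3) = −36 ≡ 8, so v_1 = 8^{−1} = 7 (mod 11).
  i = 2 (α = 10): (10−6)(10−7)(10−3)(10−9) = 4·3·7·1 = 84 ≡ 7, so v_2 = 7^{−1} = 8 (mod 11).
  i = 3 (α = 7): (7−6)(7−10)(7−3)(7−9) = 1·(−3)·4·(−2) = 24 ≡ 2, so v_3 = 2^{−1} = 6 (mod 11).
  i = 4 (α = 3): (3−6)(3−10)(3−7)(3−9) = (−3)·(−7)·(−4)·(−6) = 504 ≡ 9, so v_4 = 9^{−1} = 5 (mod 11).
  i = 5 (α = 9): (9−6)(9−10)(9−7)(9−3) = 3·(−1)·2·6 = −36 ≡ 8, so v_5 = 8^{−1} = 7 (mod 11).
  v = [7, 8, 6, 5, 7].
Step 2: syndromes of r = [1, 2, 4, 7, 10] (all sums mod 11).
  S_0 = Σ v_i r_i = 7·1 + 8·2 + 6·4 + 5·7 + 7·10 = 152 ≡ 9.
  S_1 = Σ v_i α_i r_i = 7·6·1 + 8·10·2 + 6·7·4 + 5·3·7 + 7·9·10 = 1105 ≡ 5.
  α_i^2 mod 11 = [3, 1, 5, 9, 4].
  S_2 = Σ v_i α_i^2 r_i = 7·3·1 + 8·1·2 + 6·5·4 + 5·9·7 + 7·4·10 = 752 ≡ 4.
  S = (9, 5, 4) ≠ 0, so r is not a codeword (an error is present).
Step 3: locate the error. For a single error e at position i, S_ℓ = v_i·e·α_i^ℓ, so α_err = S_1/S_0.
  S_0^{−1} = 9^{−1} = 5 (mod 11), so α_err = 5·5 = 25 ≡ 3 = α_4. Error position i = 4.
  Consistency check: S_2/S_1 = 4·9 = 36 ≡ 3 = α_err ✓ (single-error assumption holds).
Step 4: error magnitude e = S_0/v_4 = S_0·∏_{j≠4}(α_4 − α_j) = 9·9 = 81 ≡ 4 (mod 11).
Step 5: correct position 4: c_4 = r_4 − e = 7 − 4 ≡ 3 (mod 11). Hence c = [1, 2, 4, 3, 10].
  Check: interpolating c through the α_i gives m(x) = 5 + 3·x (degree < 2) with m(α_i) = c_i for every i, so c is indeed a codeword.


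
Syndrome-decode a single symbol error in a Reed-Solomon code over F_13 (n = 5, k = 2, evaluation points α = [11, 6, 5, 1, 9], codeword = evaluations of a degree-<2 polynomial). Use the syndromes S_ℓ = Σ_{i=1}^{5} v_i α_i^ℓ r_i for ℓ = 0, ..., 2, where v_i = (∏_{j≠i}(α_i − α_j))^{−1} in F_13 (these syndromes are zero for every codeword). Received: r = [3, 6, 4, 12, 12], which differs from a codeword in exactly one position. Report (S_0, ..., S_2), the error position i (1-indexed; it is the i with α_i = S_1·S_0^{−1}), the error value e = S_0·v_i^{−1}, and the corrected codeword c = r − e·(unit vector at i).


S = (3, 3, 3), error at position 4, error magnitude e = 3, c = [3, 6, 4, 9, 12].

Step 1: column multipliers v_i = (∏_{j≠i}(α_i − α_j))^{−1} mod 13.
  i = 1 (α = 11): (11−6)(11−5)(11−1)(11−9) = 5·6·10·2 = 600 ≡ 2, so v_1 = 2^{−1} = 7 (mod 13).
  i = 2 (α = 6): (6−11)(6−5)(6−1)(6−9) = (−5)·1·5·(−3) = 75 ≡ 10, so v_2 = 10^{−1} = 4 (mod 13).
  i = 3 (α = 5): (5−11)(5−6)(5−1)(5−9) = (−6)·(−1)·4·(−4) = −96 ≡ 8, so v_3 = 8^{−1} = 5 (mod 13).
  i = 4 (α = 1): (1−11)(1−6)(1−5)(1−9) = (−10)·(−5)·(−4)·(−8) = 1600 ≡ 1, so v_4 = 1^{−1} = 1 (mod 13).
  i = 5 (α = 9): (9−11)(9−6)(9−5)(9−1) = (−2)·3·4·8 = −192 ≡ 3, so v_5 = 3^{−1} = 9 (mod 13).
  v = [7, 4, 5, 1, 9].
Step 2: syndromes of r = [3, 6, 4, 12, 12] (all sums mod 13).
  S_0 = Σ v_i r_i = 7·3 + 4·6 + 5·4 + 1·12 + 9·12 = 185 ≡ 3.
  S_1 = Σ v_i α_i r_i = 7·11·3 + 4·6·6 + 5·5·4 + 1·1·12 + 9·9·12 = 1459 ≡ 3.
  α_i^2 mod 13 = [4, 10, 12, 1, 3].
  S_2 = Σ v_i α_i^2 r_i = 7·4·3 + 4·10·6 + 5·12·4 + 1·1·12 + 9·3·12 = 900 ≡ 3.
  S = (3, 3, 3) ≠ 0, so r is not a codeword (an error is present).
Step 3: locate the error. For a single error e at position i, S_ℓ = v_i·e·α_i^ℓ, so α_err = S_1/S_0.
  S_0^{−1} = 3^{−1} = 9 (mod 13), so α_err = 3·9 = 27 ≡ 1 = α_4. Error position i = 4.
  Consistency check: S_2/S_1 = 3·9 = 27 ≡ 1 = α_err ✓ (single-error assumption holds).
Step 4: error magnitude e = S_0/v_4 = S_0·∏_{j≠4}(α_4 − α_j) = 3·1 = 3 ≡ 3 (mod 13).
Step 5: correct position 4: c_4 = r_4 − e = 12 − 3 ≡ 9 (mod 13). Hence c = [3, 6, 4, 9, 12].
  Check: interpolating c through the α_i gives m(x) = 7 + 2·x (degree < 2) with m(α_i) = c_i for every i, so c is indeed a codeword.


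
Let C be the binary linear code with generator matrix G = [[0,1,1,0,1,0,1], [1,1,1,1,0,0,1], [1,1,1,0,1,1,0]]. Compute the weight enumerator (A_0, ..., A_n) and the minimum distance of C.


Weight distribution: A_0 = 1, A_3 = 2, A_4 = 3, A_5 = 2. Minimum distance d = 3.

Enumerate all 2^3 = 8 messages m ∈ F_2^3.
For each, compute codeword c = mG in F_2^7, then tally its weight.
  m = 000 → c = 0000000, weight = 0.
  m = 100 → c = 0110101, weight = 4.
  m = 010 → c = 1111001, weight = 5.
  m = 110 → c = 1001100, weight = 3.
  m = 001 → c = 1110110, weight = 5.
  m = 101 → c = 1000011, weight = 3.
  m = 011 → c = 0001111, weight = 4.
  m = 111 → c = 0111010, weight = 4.
Tally weights:
  weight 0: 1 codewords.
  weight 3: 2 codewords.
  weight 4: 3 codewords.
  weight 5: 2 codewords.
Minimum distance d = smallest w > 0 with A_w > 0 = 3.
Sanity: Σ A_w = 8 = 2^3 = 8 ✓.


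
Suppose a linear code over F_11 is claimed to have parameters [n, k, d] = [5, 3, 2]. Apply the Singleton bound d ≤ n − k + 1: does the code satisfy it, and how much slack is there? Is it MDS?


Singleton RHS = n − k + 1 = 3, slack = 1, bound satisfied, not MDS.

Singleton bound: d ≤ n − k + 1.
Here n = 5, k = 3, so n − k + 1 = 3.
Given d = 2, check d ≤ 3: YES.
Slack = (n − k + 1) − d = 1.
The code is NOT MDS (slack = 1 > 0).
Description: the claimed parameters are [5, 3, 2]_11; such a code would be non-MDS.


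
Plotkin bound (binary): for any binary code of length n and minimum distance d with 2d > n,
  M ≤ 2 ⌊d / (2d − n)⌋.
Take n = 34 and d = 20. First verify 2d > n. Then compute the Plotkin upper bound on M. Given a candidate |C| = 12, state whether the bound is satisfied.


Plotkin bound M ≤ 6; given |C| = 12 > bound (violated).

Check applicability: 2d = 40, n = 34.
2d − n = 6 > 0, so Plotkin applies.
Compute d/(2d−n) = 20/6 ≈ 3.3333.
⌊d/(2d−n)⌋ = 3.
Plotkin bound: M ≤ 2·3 = 6.
Given |C| = 12, check: VIOLATED.
This |C| is above the Plotkin bound, so no binary code with n = 34, d = 20 and 12 codewords exists.


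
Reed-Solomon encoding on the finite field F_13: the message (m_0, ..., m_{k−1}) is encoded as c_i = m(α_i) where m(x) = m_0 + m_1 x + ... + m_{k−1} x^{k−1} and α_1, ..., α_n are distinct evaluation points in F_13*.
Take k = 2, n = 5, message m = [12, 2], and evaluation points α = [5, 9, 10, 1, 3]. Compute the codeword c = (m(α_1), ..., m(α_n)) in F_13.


c = [9, 4, 6, 1, 5]

Message polynomial: m(x) = 12 + 2·x (mod 13).
For each evaluation point α_i, compute m(α_i) mod 13:
  α_1 = 5: Horner steps 2 → 9, so m(5) = 9.
  α_2 = 9: Horner steps 2 → 4, so m(9) = 4.
  α_3 = 10: Horner steps 2 → 6, so m(10) = 6.
  α_4 = 1: Horner steps 2 → 1, so m(1) = 1.
  α_5 = 3: Horner steps 2 → 5, so m(3) = 5.
Codeword c = [9, 4, 6, 1, 5] ∈ F_13^5.


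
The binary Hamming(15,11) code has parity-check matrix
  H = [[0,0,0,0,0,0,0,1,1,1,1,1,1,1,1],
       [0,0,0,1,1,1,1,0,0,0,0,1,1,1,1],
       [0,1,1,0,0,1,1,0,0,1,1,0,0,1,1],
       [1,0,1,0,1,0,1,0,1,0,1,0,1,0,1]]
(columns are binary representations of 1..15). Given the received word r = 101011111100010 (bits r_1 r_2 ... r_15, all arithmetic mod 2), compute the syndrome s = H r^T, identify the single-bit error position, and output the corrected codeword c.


s = (0, 0, 1, 1)^T, error position = 3, corrected codeword c = 100011111100010

Compute s = H r^T mod 2 one row at a time:
  s_1 = 1 + 1 + 1 + 0 + 0 + 0 + 1 + 0 = 4 ≡ 0 (mod 2).
  s_2 = 0 + 1 + 1 + 1 + 0 + 0 + 1 + 0 = 4 ≡ 0 (mod 2).
  s_3 = 0 + 1 + 1 + 1 + 1 + 0 + 1 + 0 = 5 ≡ 1 (mod 2).
  s_4 = 1 + 1 + 1 + 1 + 1 + 0 + 0 + 0 = 5 ≡ 1 (mod 2).
s = (0, 0, 1, 1)^T — this equals column 3 of H (binary 0011), so error is at position 3.
Correct: flip bit 3 of r = 101011111100010 to get c = 100011111100010.


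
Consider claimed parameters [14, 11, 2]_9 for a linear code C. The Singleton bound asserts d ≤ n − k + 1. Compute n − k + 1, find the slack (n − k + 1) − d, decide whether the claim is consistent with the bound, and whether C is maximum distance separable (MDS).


Singleton RHS = n − k + 1 = 4, slack = 2, bound satisfied, not MDS.

Singleton bound: d ≤ n − k + 1.
Here n = 14, k = 11, so n − k + 1 = 4.
Given d = 2, check d ≤ 4: YES.
Slack = (n − k + 1) − d = 2.
The code is NOT MDS (slack = 2 > 0).
Description: the claimed parameters are [14, 11, 2]_9; such a code would be non-MDS.


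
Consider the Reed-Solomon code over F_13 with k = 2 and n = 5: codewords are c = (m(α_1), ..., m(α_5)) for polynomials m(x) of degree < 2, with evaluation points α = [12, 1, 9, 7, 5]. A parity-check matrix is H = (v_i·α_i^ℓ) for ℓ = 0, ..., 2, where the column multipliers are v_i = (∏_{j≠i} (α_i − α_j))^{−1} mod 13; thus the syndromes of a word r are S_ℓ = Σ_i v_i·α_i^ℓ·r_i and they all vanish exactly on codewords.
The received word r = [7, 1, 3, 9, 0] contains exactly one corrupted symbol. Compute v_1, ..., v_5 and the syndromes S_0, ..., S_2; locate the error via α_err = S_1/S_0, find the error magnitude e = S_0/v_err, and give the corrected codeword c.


S = (5, 12, 8), error at position 5, error magnitude e = 11, c = [7, 1, 3, 9, 2].

Step 1: column multipliers v_i = (∏_{j≠i}(α_i − α_j))^{−1} mod 13.
  i = 1 (α = 12): (12−1)(12−9)(12−7)(12−5) = 11·3·5·7 = 1155 ≡ 11, so v_1 = 11^{−1} = 6 (mod 13).
  i = 2 (α = 1): (1−12)(1−9)(1−7)(1−5) = (−11)·(−8)·(−6)·(−4) = 2112 ≡ 6, so v_2 = 6^{−1} = 11 (mod 13).
  i = 3 (α = 9): (9−12)(9−1)(9−7)(9−5) = (−3)·8·2·4 = −192 ≡ 3, so v_3 = 3^{−1} = 9 (mod 13).
  i = 4 (α = 7): (7−12)(7−1)(7−9)(7−5) = (−5)·6·(−2)·2 = 120 ≡ 3, so v_4 = 3^{−1} = 9 (mod 13).
  i = 5 (α = 5): (5−12)(5−1)(5−9)(5−7) = (−7)·4·(−4)·(−2) = −224 ≡ 10, so v_5 = 10^{−1} = 4 (mod 13).
  v = [6, 11, 9, 9, 4].
Step 2: syndromes of r = [7, 1, 3, 9, 0] (all sums mod 13).
  S_0 = Σ v_i r_i = 6·7 + 11·1 + 9·3 + 9·9 + 4·0 = 161 ≡ 5.
  S_1 = Σ v_i α_i r_i = 6·12·7 + 11·1·1 + 9·9·3 + 9·7·9 + 4·5·0 = 1325 ≡ 12.
  α_i^2 mod 13 = [1, 1, 3, 10, 12].
  S_2 = Σ v_i α_i^2 r_i = 6·1·7 + 11·1·1 + 9·3·3 + 9·10·9 + 4·12·0 = 944 ≡ 8.
  S = (5, 12, 8) ≠ 0, so r is not a codeword (an error is present).
Step 3: locate the error. For a single error e at position i, S_ℓ = v_i·e·α_i^ℓ, so α_err = S_1/S_0.
  S_0^{−1} = 5^{−1} = 8 (mod 13), so α_err = 12·8 = 96 ≡ 5 = α_5. Error position i = 5.
  Consistency check: S_2/S_1 = 8·12 = 96 ≡ 5 = α_err ✓ (single-error assumption holds).
Step 4: error magnitude e = S_0/v_5 = S_0·∏_{j≠5}(α_5 − α_j) = 5·10 = 50 ≡ 11 (mod 13).
Step 5: correct position 5: c_5 = r_5 − e = 0 − 11 ≡ 2 (mod 13). Hence c = [7, 1, 3, 9, 2].
  Check: interpolating c through the α_i gives m(x) = 4 + 10·x (degree < 2) with m(α_i) = c_i for every i, so c is indeed a codeword.


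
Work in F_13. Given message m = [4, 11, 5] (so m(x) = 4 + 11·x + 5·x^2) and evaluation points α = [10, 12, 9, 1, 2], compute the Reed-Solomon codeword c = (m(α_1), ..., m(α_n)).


c = [3, 11, 1, 7, 7]

Message polynomial: m(x) = 4 + 11·x + 5·x^2 (mod 13).
For each evaluation point α_i, compute m(α_i) mod 13:
  α_1 = 10: Horner steps 5 → 9 → 3, so m(10) = 3.
  α_2 = 12: Horner steps 5 → 6 → 11, so m(12) = 11.
  α_3 = 9: Horner steps 5 → 4 → 1, so m(9) = 1.
  α_4 = 1: Horner steps 5 → 3 → 7, so m(1) = 7.
  α_5 = 2: Horner steps 5 → 8 → 7, so m(2) = 7.
Codeword c = [3, 11, 1, 7, 7] ∈ F_13^5.


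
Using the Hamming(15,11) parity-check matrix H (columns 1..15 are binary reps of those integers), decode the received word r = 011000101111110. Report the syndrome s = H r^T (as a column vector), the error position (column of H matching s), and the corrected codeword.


s = (0, 0, 0, 1)^T, error position = 1, corrected codeword c = 111000101111110

Compute s = H r^T mod 2 one row at a time:
  s_1 = 0 + 1 + 1 + 1 + 1 + 1 + 1 + 0 = 6 ≡ 0 (mod 2).
  s_2 = 0 + 0 + 0 + 1 + 1 + 1 + 1 + 0 = 4 ≡ 0 (mod 2).
  s_3 = 1 + 1 + 0 + 1 + 1 + 1 + 1 + 0 = 6 ≡ 0 (mod 2).
  s_4 = 0 + 1 + 0 + 1 + 1 + 1 + 1 + 0 = 5 ≡ 1 (mod 2).
s = (0, 0, 0, 1)^T — this equals column 1 of H (binary 0001), so error is at position 1.
Correct: flip bit 1 of r = 011000101111110 to get c = 111000101111110.


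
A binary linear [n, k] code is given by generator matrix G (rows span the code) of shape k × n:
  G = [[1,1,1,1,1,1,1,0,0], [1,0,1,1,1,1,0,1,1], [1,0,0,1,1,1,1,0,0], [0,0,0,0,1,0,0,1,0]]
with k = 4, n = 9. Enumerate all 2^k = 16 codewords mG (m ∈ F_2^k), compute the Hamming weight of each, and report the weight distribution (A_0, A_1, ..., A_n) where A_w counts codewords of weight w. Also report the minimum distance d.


Weight distribution: A_0 = 1, A_2 = 2, A_4 = 5, A_5 = 4, A_7 = 4. Minimum distance d = 2.

Enumerate all 2^4 = 16 messages m ∈ F_2^4.
For each, compute codeword c = mG in F_2^9, then tally its weight.
  m = 0000 → c = 000000000, weight = 0.
  m = 1000 → c = 111111100, weight = 7.
  m = 0100 → c = 101111011, weight = 7.
  m = 1100 → c = 010000111, weight = 4.
  m = 0010 → c = 100111100, weight = 5.
  m = 1010 → c = 011000000, weight = 2.
  m = 0110 → c = 001000111, weight = 4.
  m = 1110 → c = 110111011, weight = 7.
  m = 0001 → c = 000010010, weight = 2.
  m = 1001 → c = 111101110, weight = 7.
  m = 0101 → c = 101101001, weight = 5.
  m = 1101 → c = 010010101, weight = 4.
  m = 0011 → c = 100101110, weight = 5.
  m = 1011 → c = 011010010, weight = 4.
  m = 0111 → c = 001010101, weight = 4.
  m = 1111 → c = 110101001, weight = 5.
Tally weights:
  weight 0: 1 codewords.
  weight 2: 2 codewords.
  weight 4: 5 codewords.
  weight 5: 4 codewords.
  weight 7: 4 codewords.
Minimum distance d = smallest w > 0 with A_w > 0 = 2.
Sanity: Σ A_w = 16 = 2^4 = 16 ✓.


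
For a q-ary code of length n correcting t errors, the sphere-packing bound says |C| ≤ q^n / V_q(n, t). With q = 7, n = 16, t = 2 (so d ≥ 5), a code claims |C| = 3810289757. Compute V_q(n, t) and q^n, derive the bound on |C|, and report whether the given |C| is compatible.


V_q(n, t) = 4417, q^n = 33232930569601, Hamming bound = 7523869270, |C| = 3810289757 ≤ bound (satisfied).

Step 1: Compute V_q(n, t) = Σ_{j=0}^2 C(n, j) (q−1)^j.
  j = 0: C(16,0)·(6)^0 = 1·1 = 1.
  j = 1: C(16,1)·(6)^1 = 16·6 = 96.
  j = 2: C(16,2)·(6)^2 = 120·36 = 4320.
  V_q(n, t) = 1 + 96 + 4320 = 4417.
Step 2: q^n = 7^16 = 33232930569601.
Step 3: Hamming bound ⌊q^n / V_q(n,t)⌋ = ⌊33232930569601/4417⌋ = 7523869270.
Step 4: Compare |C| = 3810289757 to 7523869270: satisfied.
The claimed |C| lies below the Hamming bound.


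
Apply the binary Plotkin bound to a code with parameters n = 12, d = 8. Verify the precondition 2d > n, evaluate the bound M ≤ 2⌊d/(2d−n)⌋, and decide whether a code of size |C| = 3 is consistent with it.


Plotkin bound M ≤ 4; given |C| = 3 ≤ bound (satisfied).

Check applicability: 2d = 16, n = 12.
2d − n = 4 > 0, so Plotkin applies.
Compute d/(2d−n) = 8/4 ≈ 2.0000.
⌊d/(2d−n)⌋ = 2.
Plotkin bound: M ≤ 2·2 = 4.
Given |C| = 3, check: satisfied.
This |C| is below the Plotkin bound.


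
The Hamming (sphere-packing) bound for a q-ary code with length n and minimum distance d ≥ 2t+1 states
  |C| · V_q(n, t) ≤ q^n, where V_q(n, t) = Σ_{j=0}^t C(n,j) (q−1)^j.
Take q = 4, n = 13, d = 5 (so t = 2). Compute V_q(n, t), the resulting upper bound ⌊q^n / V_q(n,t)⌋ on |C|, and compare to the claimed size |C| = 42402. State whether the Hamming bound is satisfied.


V_q(n, t) = 742, q^n = 67108864, Hamming bound = 90443, |C| = 42402 ≤ bound (satisfied).

Step 1: Compute V_q(n, t) = Σ_{j=0}^2 C(n, j) (q−1)^j.
  j = 0: C(13,0)·(3)^0 = 1·1 = 1.
  j = 1: C(13,1)·(3)^1 = 13·3 = 39.
  j = 2: C(13,2)·(3)^2 = 78·9 = 702.
  V_q(n, t) = 1 + 39 + 702 = 742.
Step 2: q^n = 4^13 = 67108864.
Step 3: Hamming bound ⌊q^n / V_q(n,t)⌋ = ⌊67108864/742⌋ = 90443.
Step 4: Compare |C| = 42402 to 90443: satisfied.
The claimed |C| lies below the Hamming bound.


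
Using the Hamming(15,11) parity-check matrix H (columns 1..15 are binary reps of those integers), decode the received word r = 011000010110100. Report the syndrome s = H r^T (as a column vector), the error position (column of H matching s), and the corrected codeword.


s = (0, 1, 0, 1)^T, error position = 5, corrected codeword c = 011010010110100

Compute s = H r^T mod 2 one row at a time:
  s_1 = 1 + 0 + 1 + 1 + 0 + 1 + 0 + 0 = 4 ≡ 0 (mod 2).
  s_2 = 0 + 0 + 0 + 0 + 0 + 1 + 0 + 0 = 1 ≡ 1 (mod 2).
  s_3 = 1 + 1 + 0 + 0 + 1 + 1 + 0 + 0 = 4 ≡ 0 (mod 2).
  s_4 = 0 + 1 + 0 + 0 + 0 + 1 + 1 + 0 = 3 ≡ 1 (mod 2).
s = (0, 1, 0, 1)^T — this equals column 5 of H (binary 0101), so error is at position 5.
Correct: flip bit 5 of r = 011000010110100 to get c = 011010010110100.


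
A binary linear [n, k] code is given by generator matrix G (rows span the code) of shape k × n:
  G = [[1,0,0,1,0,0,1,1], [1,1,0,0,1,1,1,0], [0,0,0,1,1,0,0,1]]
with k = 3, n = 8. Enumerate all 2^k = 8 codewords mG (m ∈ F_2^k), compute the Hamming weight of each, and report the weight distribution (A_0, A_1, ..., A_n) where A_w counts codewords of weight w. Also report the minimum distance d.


Weight distribution: A_0 = 1, A_2 = 1, A_3 = 2, A_4 = 1, A_5 = 2, A_6 = 1. Minimum distance d = 2.

Enumerate all 2^3 = 8 messages m ∈ F_2^3.
For each, compute codeword c = mG in F_2^8, then tally its weight.
  m = 000 → c = 00000000, weight = 0.
  m = 100 → c = 10010011, weight = 4.
  m = 010 → c = 11001110, weight = 5.
  m = 110 → c = 01011101, weight = 5.
  m = 001 → c = 00011001, weight = 3.
  m = 101 → c = 10001010, weight = 3.
  m = 011 → c = 11010111, weight = 6.
  m = 111 → c = 01000100, weight = 2.
Tally weights:
  weight 0: 1 codewords.
  weight 2: 1 codewords.
  weight 3: 2 codewords.
  weight 4: 1 codewords.
  weight 5: 2 codewords.
  weight 6: 1 codewords.
Minimum distance d = smallest w > 0 with A_w > 0 = 2.
Sanity: Σ A_w = 8 = 2^3 = 8 ✓.
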